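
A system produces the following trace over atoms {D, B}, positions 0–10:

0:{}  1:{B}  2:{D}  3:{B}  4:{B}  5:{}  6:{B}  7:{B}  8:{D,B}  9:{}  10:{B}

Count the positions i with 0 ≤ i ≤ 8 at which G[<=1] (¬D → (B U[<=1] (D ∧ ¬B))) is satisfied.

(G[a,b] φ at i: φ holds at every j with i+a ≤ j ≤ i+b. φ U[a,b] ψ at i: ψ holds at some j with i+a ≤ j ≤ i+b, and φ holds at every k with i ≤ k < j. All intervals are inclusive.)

1

Evaluate at each i in [0,8]:
  i=0: ✗ (fails at j=0)
  i=1: ✓ (all of [1,2])
  i=2: ✗ (fails at j=3)
  i=3: ✗ (fails at j=3)
  i=4: ✗ (fails at j=4)
  i=5: ✗ (fails at j=5)
  i=6: ✗ (fails at j=6)
  i=7: ✗ (fails at j=7)
  i=8: ✗ (fails at j=9)
Positions where it holds: {1} → 1.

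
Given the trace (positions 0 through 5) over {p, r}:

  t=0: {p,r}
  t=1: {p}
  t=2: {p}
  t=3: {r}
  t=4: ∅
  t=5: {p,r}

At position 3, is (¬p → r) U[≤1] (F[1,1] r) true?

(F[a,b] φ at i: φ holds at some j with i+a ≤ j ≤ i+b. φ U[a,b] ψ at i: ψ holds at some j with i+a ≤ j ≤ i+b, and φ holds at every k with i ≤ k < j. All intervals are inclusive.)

Holds

Need some j in [3,4] with F[1,1] r, and (¬p → r) at every k in [3,j-1].
  j=3: F[1,1] r — fails (none in [4,4]).
  j=4: F[1,1] r holds; (¬p → r) holds at every k in [3,3] → satisfied.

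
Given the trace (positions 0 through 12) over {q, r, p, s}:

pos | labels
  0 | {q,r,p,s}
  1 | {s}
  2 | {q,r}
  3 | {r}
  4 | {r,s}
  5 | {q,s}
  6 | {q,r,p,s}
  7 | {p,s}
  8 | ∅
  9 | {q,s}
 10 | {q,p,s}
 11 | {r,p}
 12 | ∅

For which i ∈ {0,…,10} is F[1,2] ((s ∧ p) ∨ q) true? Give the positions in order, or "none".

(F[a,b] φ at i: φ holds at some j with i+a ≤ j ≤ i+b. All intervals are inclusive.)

0, 1, 3, 4, 5, 6, 7, 8, 9

Evaluate at each i in [0,10]:
  i=0: ✓ (witness j=2)
  i=1: ✓ (witness j=2)
  i=2: ✗ (none in [3,4])
  i=3: ✓ (witness j=5)
  i=4: ✓ (witness j=5)
  i=5: ✓ (witness j=6)
  i=6: ✓ (witness j=7)
  i=7: ✓ (witness j=9)
  i=8: ✓ (witness j=9)
  i=9: ✓ (witness j=10)
  i=10: ✗ (none in [11,12])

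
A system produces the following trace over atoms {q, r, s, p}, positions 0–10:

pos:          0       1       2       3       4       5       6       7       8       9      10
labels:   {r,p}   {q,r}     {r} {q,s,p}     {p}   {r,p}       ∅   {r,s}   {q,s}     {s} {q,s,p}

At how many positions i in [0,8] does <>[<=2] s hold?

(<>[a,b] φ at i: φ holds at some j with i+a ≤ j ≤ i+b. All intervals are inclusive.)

7

Evaluate at each i in [0,8]:
  i=0: ✗ (none in [0,2])
  i=1: ✓ (witness j=3)
  i=2: ✓ (witness j=3)
  i=3: ✓ (witness j=3)
  i=4: ✗ (none in [4,6])
  i=5: ✓ (witness j=7)
  i=6: ✓ (witness j=7)
  i=7: ✓ (witness j=7)
  i=8: ✓ (witness j=8)
Positions where it holds: {1, 2, 3, 5, 6, 7, 8} → 7.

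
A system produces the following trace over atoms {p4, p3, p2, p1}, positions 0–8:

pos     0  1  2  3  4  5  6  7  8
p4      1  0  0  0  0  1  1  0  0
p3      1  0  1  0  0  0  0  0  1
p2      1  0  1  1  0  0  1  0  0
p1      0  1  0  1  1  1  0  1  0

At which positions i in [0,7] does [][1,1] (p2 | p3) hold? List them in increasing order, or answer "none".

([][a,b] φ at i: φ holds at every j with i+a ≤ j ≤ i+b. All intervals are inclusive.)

Evaluate at each i in [0,7]:
  i=0: ✗ (fails at j=1)
  i=1: ✓ (all of [2,2])
  i=2: ✓ (all of [3,3])
  i=3: ✗ (fails at j=4)
  i=4: ✗ (fails at j=5)
  i=5: ✓ (all of [6,6])
  i=6: ✗ (fails at j=7)
  i=7: ✓ (all of [8,8])

1, 2, 5, 7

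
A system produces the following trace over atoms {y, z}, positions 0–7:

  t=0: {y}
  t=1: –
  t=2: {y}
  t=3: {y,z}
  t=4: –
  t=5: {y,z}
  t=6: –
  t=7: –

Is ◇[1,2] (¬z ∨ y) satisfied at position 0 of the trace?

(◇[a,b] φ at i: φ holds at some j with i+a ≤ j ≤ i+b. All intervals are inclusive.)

Yes

Check (¬z ∨ y) at each j in [1,2]:
  j=1: true
  j=2: true
Found at j=1 → formula holds.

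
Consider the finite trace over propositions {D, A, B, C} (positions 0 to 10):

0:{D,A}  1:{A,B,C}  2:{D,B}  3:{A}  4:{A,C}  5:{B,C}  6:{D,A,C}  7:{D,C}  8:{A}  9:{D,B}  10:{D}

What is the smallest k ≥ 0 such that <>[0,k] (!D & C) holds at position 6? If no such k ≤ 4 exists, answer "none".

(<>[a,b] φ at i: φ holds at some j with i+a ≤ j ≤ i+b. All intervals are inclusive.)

Scan j = 6,7,… for (!D & C):
  j=6: fails
  j=7: fails
  j=8: fails
  j=9: fails
  j=10: fails
No j in [6,10] satisfies it → none.

none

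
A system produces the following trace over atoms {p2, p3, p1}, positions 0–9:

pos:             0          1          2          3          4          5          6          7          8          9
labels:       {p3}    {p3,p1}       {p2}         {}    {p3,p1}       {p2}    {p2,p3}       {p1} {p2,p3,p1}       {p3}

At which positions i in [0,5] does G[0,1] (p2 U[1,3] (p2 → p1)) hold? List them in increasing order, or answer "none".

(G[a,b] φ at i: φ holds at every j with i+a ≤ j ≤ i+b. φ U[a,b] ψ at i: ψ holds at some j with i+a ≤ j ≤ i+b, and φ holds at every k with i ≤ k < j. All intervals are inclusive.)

5

Evaluate at each i in [0,5]:
  i=0: ✗ (fails at j=0)
  i=1: ✗ (fails at j=1)
  i=2: ✗ (fails at j=3)
  i=3: ✗ (fails at j=3)
  i=4: ✗ (fails at j=4)
  i=5: ✓ (all of [5,6])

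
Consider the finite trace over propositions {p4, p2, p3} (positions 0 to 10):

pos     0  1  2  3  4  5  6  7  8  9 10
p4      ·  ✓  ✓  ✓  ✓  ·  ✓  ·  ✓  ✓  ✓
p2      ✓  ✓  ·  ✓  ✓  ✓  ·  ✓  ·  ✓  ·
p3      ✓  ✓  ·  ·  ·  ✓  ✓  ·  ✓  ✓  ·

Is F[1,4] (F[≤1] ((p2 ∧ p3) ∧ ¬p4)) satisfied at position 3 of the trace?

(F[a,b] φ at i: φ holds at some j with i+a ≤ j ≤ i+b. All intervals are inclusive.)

True

Check F[≤1] ((p2 ∧ p3) ∧ ¬p4) at each j in [4,7]:
  j=4: holds (witness at 5)
  j=5: holds (witness at 5)
  j=6: fails (none in [6,7])
  j=7: fails (none in [7,8])
Found at j=4 → formula holds.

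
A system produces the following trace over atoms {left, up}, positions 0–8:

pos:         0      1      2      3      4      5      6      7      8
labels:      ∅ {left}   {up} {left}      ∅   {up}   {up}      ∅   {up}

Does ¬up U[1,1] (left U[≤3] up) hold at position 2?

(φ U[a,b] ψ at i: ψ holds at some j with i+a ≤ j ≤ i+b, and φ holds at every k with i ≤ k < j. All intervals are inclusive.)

Does not hold

Need some j in [3,3] with (left U[≤3] up), and ¬up at every k in [2,j-1].
  j=3: (left U[≤3] up) — fails.
No j in the window works → until fails.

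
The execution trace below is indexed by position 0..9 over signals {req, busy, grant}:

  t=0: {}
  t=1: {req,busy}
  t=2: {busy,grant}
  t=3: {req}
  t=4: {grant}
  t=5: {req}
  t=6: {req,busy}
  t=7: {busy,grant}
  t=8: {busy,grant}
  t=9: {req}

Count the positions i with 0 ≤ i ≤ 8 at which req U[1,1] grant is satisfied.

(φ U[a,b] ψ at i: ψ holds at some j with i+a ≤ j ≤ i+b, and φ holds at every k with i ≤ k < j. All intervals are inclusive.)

Evaluate at each i in [0,8]:
  i=0: ✗ (no rhs in [1,1])
  i=1: ✓ (rhs at j=2; lhs holds on [1,1])
  i=2: ✗ (no rhs in [3,3])
  i=3: ✓ (rhs at j=4; lhs holds on [3,3])
  i=4: ✗ (no rhs in [5,5])
  i=5: ✗ (no rhs in [6,6])
  i=6: ✓ (rhs at j=7; lhs holds on [6,6])
  i=7: ✗ (lhs fails at k=7 before rhs at j=8)
  i=8: ✗ (no rhs in [9,9])
Positions where it holds: {1, 3, 6} → 3.

3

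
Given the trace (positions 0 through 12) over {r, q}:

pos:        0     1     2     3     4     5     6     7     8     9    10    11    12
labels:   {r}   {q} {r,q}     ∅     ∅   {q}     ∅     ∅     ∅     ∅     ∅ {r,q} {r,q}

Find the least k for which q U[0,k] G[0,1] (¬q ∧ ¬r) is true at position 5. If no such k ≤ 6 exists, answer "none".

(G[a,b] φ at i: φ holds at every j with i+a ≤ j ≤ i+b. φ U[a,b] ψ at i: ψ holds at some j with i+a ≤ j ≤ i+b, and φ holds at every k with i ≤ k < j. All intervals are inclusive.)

Need earliest j ≥ 5 with G[0,1] (¬q ∧ ¬r), and q at every k in [5,j-1].
  j=5: rhs fails.
  j=6: rhs holds; lhs holds on [5,5]. k = 1.

1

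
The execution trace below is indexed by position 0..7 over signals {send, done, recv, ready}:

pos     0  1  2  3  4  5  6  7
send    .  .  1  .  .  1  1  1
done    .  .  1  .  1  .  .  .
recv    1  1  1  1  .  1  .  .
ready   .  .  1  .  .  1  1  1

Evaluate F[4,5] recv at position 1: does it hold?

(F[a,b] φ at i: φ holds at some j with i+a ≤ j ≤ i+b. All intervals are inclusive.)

True

Check recv at each j in [5,6]:
  j=5: true
  j=6: false
Found at j=5 → formula holds.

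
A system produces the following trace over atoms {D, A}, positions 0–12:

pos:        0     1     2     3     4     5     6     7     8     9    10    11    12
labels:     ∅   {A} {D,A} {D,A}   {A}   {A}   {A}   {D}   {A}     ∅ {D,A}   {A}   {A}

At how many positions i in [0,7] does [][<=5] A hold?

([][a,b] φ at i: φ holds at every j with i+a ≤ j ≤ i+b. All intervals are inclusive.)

Evaluate at each i in [0,7]:
  i=0: ✗ (fails at j=0)
  i=1: ✓ (all of [1,6])
  i=2: ✗ (fails at j=7)
  i=3: ✗ (fails at j=7)
  i=4: ✗ (fails at j=7)
  i=5: ✗ (fails at j=7)
  i=6: ✗ (fails at j=7)
  i=7: ✗ (fails at j=7)
Positions where it holds: {1} → 1.

1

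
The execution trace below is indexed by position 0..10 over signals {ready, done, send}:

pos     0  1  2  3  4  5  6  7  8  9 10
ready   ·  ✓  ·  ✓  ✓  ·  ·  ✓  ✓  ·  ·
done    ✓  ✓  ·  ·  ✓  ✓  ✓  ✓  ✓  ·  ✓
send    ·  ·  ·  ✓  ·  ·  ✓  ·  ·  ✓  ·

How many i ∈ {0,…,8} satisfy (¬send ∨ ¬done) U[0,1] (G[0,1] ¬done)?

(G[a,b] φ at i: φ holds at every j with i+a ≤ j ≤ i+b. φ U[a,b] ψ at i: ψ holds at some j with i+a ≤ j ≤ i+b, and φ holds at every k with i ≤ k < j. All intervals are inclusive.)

2

Evaluate at each i in [0,8]:
  i=0: ✗ (no rhs in [0,1])
  i=1: ✓ (rhs at j=2; lhs holds on [1,1])
  i=2: ✓ (rhs at j=2)
  i=3: ✗ (no rhs in [3,4])
  i=4: ✗ (no rhs in [4,5])
  i=5: ✗ (no rhs in [5,6])
  i=6: ✗ (no rhs in [6,7])
  i=7: ✗ (no rhs in [7,8])
  i=8: ✗ (no rhs in [8,9])
Positions where it holds: {1, 2} → 2.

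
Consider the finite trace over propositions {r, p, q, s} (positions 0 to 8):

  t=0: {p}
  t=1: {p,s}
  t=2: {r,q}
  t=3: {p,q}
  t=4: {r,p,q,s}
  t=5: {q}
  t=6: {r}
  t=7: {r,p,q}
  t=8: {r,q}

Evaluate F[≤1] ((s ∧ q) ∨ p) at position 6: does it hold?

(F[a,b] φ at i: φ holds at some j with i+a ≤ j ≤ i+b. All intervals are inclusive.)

Check ((s ∧ q) ∨ p) at each j in [6,7]:
  j=6: false
  j=7: true
Found at j=7 → formula holds.

Holds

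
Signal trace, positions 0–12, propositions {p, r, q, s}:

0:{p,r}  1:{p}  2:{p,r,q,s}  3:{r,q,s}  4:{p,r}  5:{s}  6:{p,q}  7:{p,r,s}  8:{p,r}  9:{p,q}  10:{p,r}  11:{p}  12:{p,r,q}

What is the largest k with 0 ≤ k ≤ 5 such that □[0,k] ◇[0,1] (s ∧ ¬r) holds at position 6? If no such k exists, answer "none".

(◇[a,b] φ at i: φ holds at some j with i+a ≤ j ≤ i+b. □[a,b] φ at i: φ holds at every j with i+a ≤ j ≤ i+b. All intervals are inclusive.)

◇[0,1] (s ∧ ¬r) must hold from j=6 onward; find where it first fails.
  j=6: fails → no k works.

none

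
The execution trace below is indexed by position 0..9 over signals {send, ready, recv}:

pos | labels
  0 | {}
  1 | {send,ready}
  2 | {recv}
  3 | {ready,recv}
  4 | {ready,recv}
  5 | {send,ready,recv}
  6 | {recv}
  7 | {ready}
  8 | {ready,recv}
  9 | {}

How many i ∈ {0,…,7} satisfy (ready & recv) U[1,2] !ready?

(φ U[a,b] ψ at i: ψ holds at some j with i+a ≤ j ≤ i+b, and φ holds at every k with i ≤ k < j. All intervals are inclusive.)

2

Evaluate at each i in [0,7]:
  i=0: ✗ (lhs fails at k=0 before rhs at j=2)
  i=1: ✗ (lhs fails at k=1 before rhs at j=2)
  i=2: ✗ (no rhs in [3,4])
  i=3: ✗ (no rhs in [4,5])
  i=4: ✓ (rhs at j=6; lhs holds on [4,5])
  i=5: ✓ (rhs at j=6; lhs holds on [5,5])
  i=6: ✗ (no rhs in [7,8])
  i=7: ✗ (lhs fails at k=7 before rhs at j=9)
Positions where it holds: {4, 5} → 2.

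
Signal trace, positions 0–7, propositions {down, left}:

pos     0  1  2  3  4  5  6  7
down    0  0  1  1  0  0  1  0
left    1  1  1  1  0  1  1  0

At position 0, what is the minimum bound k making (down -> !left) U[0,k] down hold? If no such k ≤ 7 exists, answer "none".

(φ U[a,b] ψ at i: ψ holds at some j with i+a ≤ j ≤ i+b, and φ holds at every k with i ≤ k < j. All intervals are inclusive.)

Need earliest j ≥ 0 with down, and (down -> !left) at every k in [0,j-1].
  j=0: rhs fails.
  j=1: rhs fails.
  j=2: rhs holds; lhs holds on [0,1]. k = 2.

2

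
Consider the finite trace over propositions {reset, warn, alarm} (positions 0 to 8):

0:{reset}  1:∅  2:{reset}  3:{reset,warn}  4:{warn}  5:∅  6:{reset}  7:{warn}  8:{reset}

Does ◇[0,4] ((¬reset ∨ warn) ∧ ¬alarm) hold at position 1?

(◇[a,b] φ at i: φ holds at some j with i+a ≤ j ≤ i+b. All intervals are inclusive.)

Holds

Check ((¬reset ∨ warn) ∧ ¬alarm) at each j in [1,5]:
  j=1: true
  j=2: false
  j=3: true
  j=4: true
  j=5: true
Found at j=1 → formula holds.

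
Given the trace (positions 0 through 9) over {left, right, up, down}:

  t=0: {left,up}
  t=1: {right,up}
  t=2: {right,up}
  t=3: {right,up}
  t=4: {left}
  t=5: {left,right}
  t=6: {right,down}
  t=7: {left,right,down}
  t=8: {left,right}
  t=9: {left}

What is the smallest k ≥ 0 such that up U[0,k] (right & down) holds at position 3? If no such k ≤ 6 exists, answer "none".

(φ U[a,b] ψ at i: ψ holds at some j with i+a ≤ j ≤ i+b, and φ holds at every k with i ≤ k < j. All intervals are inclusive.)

none

Need earliest j ≥ 3 with (right & down), and up at every k in [3,j-1].
  j=3: rhs fails.
  j=4: rhs fails.
  j=5: rhs fails.
  j=6: rhs holds but lhs fails at k=4.
  j=7: rhs holds but lhs fails at k=4.
  j=8: rhs fails.
  j=9: rhs fails.
No witness within the range → none.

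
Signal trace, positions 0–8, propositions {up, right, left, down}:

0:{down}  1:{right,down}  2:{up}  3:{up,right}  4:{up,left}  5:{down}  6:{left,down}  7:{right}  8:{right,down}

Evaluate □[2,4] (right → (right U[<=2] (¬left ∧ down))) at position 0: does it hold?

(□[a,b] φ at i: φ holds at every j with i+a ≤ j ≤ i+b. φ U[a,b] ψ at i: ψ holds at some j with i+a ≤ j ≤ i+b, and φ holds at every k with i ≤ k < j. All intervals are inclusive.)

Does not hold

Check (right → (right U[<=2] (¬left ∧ down))) at every j in [2,4]:
  j=2: antecedent false → ✓
  j=3: antecedent true; consequent fails → ✗
  j=4: antecedent false → ✓
Fails at j=3 → formula fails.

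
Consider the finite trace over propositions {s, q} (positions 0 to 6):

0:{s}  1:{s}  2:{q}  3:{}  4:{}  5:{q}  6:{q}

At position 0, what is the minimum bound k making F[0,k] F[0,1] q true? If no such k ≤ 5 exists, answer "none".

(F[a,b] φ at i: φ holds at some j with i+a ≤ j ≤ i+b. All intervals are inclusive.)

Scan j = 0,1,… for F[0,1] q:
  j=0: fails
  j=1: holds
First hit at j=1, so smallest k = 1-0 = 1.

1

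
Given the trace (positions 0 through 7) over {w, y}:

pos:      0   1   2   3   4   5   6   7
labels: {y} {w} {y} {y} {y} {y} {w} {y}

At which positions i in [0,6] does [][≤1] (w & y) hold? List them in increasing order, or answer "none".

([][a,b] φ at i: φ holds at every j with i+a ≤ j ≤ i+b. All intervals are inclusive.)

none

Evaluate at each i in [0,6]:
  i=0: ✗ (fails at j=0)
  i=1: ✗ (fails at j=1)
  i=2: ✗ (fails at j=2)
  i=3: ✗ (fails at j=3)
  i=4: ✗ (fails at j=4)
  i=5: ✗ (fails at j=5)
  i=6: ✗ (fails at j=6)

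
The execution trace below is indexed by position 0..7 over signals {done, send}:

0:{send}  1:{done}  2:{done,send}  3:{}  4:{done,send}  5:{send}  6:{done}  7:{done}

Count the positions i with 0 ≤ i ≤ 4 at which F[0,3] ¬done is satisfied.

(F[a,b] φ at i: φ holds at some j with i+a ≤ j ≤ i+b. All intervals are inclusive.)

5

Evaluate at each i in [0,4]:
  i=0: ✓ (witness j=0)
  i=1: ✓ (witness j=3)
  i=2: ✓ (witness j=3)
  i=3: ✓ (witness j=3)
  i=4: ✓ (witness j=5)
Positions where it holds: {0, 1, 2, 3, 4} → 5.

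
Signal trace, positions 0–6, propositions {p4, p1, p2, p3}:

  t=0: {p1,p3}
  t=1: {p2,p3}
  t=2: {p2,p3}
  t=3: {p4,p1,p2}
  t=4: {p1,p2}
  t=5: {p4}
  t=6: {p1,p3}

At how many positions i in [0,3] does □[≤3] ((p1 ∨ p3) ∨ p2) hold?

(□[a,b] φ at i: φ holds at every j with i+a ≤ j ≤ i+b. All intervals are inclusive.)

2

Evaluate at each i in [0,3]:
  i=0: ✓ (all of [0,3])
  i=1: ✓ (all of [1,4])
  i=2: ✗ (fails at j=5)
  i=3: ✗ (fails at j=5)
Positions where it holds: {0, 1} → 2.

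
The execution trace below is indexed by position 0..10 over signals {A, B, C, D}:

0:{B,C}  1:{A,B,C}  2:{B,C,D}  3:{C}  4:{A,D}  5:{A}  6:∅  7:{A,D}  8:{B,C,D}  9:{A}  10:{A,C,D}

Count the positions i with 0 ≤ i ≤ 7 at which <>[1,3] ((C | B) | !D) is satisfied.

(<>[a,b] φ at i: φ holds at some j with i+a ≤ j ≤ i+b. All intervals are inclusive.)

8

Evaluate at each i in [0,7]:
  i=0: ✓ (witness j=1)
  i=1: ✓ (witness j=2)
  i=2: ✓ (witness j=3)
  i=3: ✓ (witness j=5)
  i=4: ✓ (witness j=5)
  i=5: ✓ (witness j=6)
  i=6: ✓ (witness j=8)
  i=7: ✓ (witness j=8)
Positions where it holds: {0, 1, 2, 3, 4, 5, 6, 7} → 8.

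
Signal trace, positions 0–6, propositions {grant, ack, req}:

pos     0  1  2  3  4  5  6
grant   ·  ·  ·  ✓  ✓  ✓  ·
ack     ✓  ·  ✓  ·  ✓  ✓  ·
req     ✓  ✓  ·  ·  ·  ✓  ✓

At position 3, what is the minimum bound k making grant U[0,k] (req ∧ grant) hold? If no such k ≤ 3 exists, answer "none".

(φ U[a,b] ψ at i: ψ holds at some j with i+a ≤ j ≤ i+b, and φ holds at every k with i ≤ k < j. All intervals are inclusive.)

2

Need earliest j ≥ 3 with (req ∧ grant), and grant at every k in [3,j-1].
  j=3: rhs fails.
  j=4: rhs fails.
  j=5: rhs holds; lhs holds on [3,4]. k = 2.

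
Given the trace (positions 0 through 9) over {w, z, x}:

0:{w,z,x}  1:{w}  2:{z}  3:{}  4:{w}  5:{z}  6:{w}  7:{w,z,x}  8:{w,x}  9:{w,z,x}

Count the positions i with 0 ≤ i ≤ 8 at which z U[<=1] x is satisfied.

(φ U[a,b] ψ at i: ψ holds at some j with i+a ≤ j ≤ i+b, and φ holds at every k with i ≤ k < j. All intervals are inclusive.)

Evaluate at each i in [0,8]:
  i=0: ✓ (rhs at j=0)
  i=1: ✗ (no rhs in [1,2])
  i=2: ✗ (no rhs in [2,3])
  i=3: ✗ (no rhs in [3,4])
  i=4: ✗ (no rhs in [4,5])
  i=5: ✗ (no rhs in [5,6])
  i=6: ✗ (lhs fails at k=6 before rhs at j=7)
  i=7: ✓ (rhs at j=7)
  i=8: ✓ (rhs at j=8)
Positions where it holds: {0, 7, 8} → 3.

3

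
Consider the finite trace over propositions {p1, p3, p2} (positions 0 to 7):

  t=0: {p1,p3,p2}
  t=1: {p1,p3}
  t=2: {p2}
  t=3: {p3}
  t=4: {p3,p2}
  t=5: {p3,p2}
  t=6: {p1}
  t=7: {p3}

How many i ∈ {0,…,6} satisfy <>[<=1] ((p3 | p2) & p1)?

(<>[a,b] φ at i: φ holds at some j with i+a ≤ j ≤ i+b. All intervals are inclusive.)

Evaluate at each i in [0,6]:
  i=0: ✓ (witness j=0)
  i=1: ✓ (witness j=1)
  i=2: ✗ (none in [2,3])
  i=3: ✗ (none in [3,4])
  i=4: ✗ (none in [4,5])
  i=5: ✗ (none in [5,6])
  i=6: ✗ (none in [6,7])
Positions where it holds: {0, 1} → 2.

2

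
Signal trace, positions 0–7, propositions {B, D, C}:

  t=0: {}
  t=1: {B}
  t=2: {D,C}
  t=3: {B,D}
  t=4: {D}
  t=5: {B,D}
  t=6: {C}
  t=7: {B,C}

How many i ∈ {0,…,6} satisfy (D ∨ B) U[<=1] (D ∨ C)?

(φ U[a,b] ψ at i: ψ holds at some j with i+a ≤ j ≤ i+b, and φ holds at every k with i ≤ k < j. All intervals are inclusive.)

6

Evaluate at each i in [0,6]:
  i=0: ✗ (no rhs in [0,1])
  i=1: ✓ (rhs at j=2; lhs holds on [1,1])
  i=2: ✓ (rhs at j=2)
  i=3: ✓ (rhs at j=3)
  i=4: ✓ (rhs at j=4)
  i=5: ✓ (rhs at j=5)
  i=6: ✓ (rhs at j=6)
Positions where it holds: {1, 2, 3, 4, 5, 6} → 6.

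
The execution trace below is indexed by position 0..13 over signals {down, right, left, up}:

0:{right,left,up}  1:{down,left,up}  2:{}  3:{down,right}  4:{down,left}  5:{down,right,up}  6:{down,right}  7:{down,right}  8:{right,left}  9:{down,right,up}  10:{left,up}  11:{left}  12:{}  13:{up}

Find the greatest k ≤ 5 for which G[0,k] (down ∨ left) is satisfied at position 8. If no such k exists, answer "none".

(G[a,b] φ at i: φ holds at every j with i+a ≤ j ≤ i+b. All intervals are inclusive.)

(down ∨ left) must hold from j=8 onward; find where it first fails.
  j=8: holds
  j=9: holds
  j=10: holds
  j=11: holds
  j=12: fails
Holds on [8,11], so largest k = 3.

3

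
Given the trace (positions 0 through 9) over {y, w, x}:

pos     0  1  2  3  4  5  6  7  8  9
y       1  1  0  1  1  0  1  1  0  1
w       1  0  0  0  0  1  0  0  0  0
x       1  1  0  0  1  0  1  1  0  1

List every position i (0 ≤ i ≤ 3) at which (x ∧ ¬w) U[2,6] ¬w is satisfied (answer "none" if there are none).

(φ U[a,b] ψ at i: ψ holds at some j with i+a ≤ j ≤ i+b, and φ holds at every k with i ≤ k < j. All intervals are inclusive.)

Evaluate at each i in [0,3]:
  i=0: ✗ (lhs fails at k=0 before rhs at j=2)
  i=1: ✗ (lhs fails at k=2 before rhs at j=3)
  i=2: ✗ (lhs fails at k=2 before rhs at j=4)
  i=3: ✗ (lhs fails at k=3 before rhs at j=6)

none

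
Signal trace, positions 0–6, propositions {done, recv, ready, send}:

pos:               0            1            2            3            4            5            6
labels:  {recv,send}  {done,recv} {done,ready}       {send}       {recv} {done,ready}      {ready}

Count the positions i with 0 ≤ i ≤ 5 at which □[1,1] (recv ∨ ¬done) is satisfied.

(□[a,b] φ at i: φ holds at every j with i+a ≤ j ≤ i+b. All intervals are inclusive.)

4

Evaluate at each i in [0,5]:
  i=0: ✓ (all of [1,1])
  i=1: ✗ (fails at j=2)
  i=2: ✓ (all of [3,3])
  i=3: ✓ (all of [4,4])
  i=4: ✗ (fails at j=5)
  i=5: ✓ (all of [6,6])
Positions where it holds: {0, 2, 3, 5} → 4.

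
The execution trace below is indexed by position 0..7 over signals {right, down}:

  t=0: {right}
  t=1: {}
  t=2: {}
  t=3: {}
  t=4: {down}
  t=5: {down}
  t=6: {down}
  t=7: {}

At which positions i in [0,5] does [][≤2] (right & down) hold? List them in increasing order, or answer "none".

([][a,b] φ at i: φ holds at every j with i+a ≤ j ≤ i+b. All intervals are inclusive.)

Evaluate at each i in [0,5]:
  i=0: ✗ (fails at j=0)
  i=1: ✗ (fails at j=1)
  i=2: ✗ (fails at j=2)
  i=3: ✗ (fails at j=3)
  i=4: ✗ (fails at j=4)
  i=5: ✗ (fails at j=5)

none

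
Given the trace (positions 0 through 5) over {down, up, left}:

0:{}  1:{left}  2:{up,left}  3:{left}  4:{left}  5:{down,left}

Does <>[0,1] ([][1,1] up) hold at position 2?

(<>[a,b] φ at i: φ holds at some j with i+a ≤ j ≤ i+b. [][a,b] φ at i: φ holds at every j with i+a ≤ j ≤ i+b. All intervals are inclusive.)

Does not hold

Check [][1,1] up at each j in [2,3]:
  j=2: fails at 3
  j=3: fails at 4
No position in the window satisfies it → formula fails.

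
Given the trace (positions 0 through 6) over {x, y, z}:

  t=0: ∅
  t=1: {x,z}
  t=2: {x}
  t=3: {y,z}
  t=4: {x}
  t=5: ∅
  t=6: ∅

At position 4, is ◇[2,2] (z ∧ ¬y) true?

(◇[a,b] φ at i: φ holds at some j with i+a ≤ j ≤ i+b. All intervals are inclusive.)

Check (z ∧ ¬y) at each j in [6,6]:
  j=6: false
No position in the window satisfies it → formula fails.

False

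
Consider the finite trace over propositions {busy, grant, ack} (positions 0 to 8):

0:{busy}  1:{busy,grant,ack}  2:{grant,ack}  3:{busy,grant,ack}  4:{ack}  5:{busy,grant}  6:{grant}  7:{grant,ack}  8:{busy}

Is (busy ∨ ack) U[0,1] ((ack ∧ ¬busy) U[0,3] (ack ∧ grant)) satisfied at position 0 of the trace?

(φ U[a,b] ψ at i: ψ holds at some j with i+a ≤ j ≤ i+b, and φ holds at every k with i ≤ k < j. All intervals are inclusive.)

Yes

Need some j in [0,1] with ((ack ∧ ¬busy) U[0,3] (ack ∧ grant)), and (busy ∨ ack) at every k in [0,j-1].
  j=0: ((ack ∧ ¬busy) U[0,3] (ack ∧ grant)) — fails.
  j=1: ((ack ∧ ¬busy) U[0,3] (ack ∧ grant)) holds; (busy ∨ ack) holds at every k in [0,0] → satisfied.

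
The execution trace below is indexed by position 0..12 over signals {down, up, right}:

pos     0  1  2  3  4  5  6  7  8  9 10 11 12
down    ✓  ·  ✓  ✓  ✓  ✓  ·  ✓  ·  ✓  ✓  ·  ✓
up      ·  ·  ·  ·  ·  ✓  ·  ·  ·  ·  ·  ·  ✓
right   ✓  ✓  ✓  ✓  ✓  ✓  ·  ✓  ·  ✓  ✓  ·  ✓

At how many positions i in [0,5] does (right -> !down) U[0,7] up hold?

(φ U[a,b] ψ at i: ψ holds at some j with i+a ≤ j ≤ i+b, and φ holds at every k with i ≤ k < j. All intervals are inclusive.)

1

Evaluate at each i in [0,5]:
  i=0: ✗ (lhs fails at k=0 before rhs at j=5)
  i=1: ✗ (lhs fails at k=2 before rhs at j=5)
  i=2: ✗ (lhs fails at k=2 before rhs at j=5)
  i=3: ✗ (lhs fails at k=3 before rhs at j=5)
  i=4: ✗ (lhs fails at k=4 before rhs at j=5)
  i=5: ✓ (rhs at j=5)
Positions where it holds: {5} → 1.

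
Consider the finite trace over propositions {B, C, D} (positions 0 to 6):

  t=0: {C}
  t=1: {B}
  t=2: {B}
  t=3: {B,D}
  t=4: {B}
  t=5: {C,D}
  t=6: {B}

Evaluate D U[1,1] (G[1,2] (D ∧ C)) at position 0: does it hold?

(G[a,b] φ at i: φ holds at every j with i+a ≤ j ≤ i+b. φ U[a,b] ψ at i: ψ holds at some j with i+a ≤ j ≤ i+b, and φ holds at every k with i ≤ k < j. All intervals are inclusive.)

No

Need some j in [1,1] with G[1,2] (D ∧ C), and D at every k in [0,j-1].
  j=1: G[1,2] (D ∧ C) — fails at 2.
No j in the window works → until fails.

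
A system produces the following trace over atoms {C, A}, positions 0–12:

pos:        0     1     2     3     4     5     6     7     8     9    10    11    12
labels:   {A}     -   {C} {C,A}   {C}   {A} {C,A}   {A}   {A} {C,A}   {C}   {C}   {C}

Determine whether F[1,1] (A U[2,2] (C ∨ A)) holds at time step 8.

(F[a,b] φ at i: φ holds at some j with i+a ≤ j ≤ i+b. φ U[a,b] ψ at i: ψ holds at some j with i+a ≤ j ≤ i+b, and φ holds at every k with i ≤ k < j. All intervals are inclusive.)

Check (A U[2,2] (C ∨ A)) at each j in [9,9]:
  j=9: fails
No position in the window satisfies it → formula fails.

False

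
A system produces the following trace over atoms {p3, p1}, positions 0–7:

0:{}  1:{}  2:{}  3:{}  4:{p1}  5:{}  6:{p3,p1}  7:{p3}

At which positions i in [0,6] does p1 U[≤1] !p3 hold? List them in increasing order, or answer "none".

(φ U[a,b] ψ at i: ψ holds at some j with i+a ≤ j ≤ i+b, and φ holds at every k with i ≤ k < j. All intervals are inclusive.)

0, 1, 2, 3, 4, 5

Evaluate at each i in [0,6]:
  i=0: ✓ (rhs at j=0)
  i=1: ✓ (rhs at j=1)
  i=2: ✓ (rhs at j=2)
  i=3: ✓ (rhs at j=3)
  i=4: ✓ (rhs at j=4)
  i=5: ✓ (rhs at j=5)
  i=6: ✗ (no rhs in [6,7])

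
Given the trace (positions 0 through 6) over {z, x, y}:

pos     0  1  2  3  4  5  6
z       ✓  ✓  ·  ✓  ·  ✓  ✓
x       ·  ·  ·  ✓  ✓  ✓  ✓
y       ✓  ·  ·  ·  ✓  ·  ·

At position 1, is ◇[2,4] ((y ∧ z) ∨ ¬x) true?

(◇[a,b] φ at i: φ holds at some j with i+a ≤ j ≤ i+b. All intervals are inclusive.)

Check ((y ∧ z) ∨ ¬x) at each j in [3,5]:
  j=3: false
  j=4: false
  j=5: false
No position in the window satisfies it → formula fails.

Does not hold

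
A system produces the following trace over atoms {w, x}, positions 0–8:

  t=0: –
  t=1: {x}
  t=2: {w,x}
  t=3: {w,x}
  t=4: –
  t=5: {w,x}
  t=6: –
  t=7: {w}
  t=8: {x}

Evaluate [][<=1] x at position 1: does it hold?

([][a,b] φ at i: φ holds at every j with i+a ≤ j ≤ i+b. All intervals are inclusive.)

Check x at every j in [1,2]:
  j=1: true
  j=2: true
All positions satisfy it → formula holds.

Yes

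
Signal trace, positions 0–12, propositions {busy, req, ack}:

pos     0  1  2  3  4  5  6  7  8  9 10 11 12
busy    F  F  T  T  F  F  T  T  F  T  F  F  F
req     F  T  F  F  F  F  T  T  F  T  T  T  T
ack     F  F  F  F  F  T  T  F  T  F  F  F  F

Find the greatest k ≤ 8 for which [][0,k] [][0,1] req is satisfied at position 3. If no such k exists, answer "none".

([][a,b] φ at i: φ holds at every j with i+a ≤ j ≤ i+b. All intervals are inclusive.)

none

[][0,1] req must hold from j=3 onward; find where it first fails.
  j=3: fails → no k works.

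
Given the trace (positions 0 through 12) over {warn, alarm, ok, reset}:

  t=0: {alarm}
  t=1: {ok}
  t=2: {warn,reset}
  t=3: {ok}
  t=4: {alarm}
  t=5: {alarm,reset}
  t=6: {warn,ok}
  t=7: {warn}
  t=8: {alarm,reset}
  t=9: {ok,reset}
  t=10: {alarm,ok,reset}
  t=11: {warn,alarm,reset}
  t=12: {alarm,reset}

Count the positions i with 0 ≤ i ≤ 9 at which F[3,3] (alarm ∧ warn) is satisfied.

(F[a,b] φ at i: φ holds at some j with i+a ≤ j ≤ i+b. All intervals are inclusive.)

1

Evaluate at each i in [0,9]:
  i=0: ✗ (none in [3,3])
  i=1: ✗ (none in [4,4])
  i=2: ✗ (none in [5,5])
  i=3: ✗ (none in [6,6])
  i=4: ✗ (none in [7,7])
  i=5: ✗ (none in [8,8])
  i=6: ✗ (none in [9,9])
  i=7: ✗ (none in [10,10])
  i=8: ✓ (witness j=11)
  i=9: ✗ (none in [12,12])
Positions where it holds: {8} → 1.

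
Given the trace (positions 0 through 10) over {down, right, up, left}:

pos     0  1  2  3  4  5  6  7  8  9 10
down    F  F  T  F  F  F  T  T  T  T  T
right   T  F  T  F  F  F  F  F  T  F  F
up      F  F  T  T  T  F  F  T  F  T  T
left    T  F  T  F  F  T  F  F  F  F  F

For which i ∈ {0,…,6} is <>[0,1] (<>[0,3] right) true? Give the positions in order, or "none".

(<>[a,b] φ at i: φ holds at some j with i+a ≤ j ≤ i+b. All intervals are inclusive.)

0, 1, 2, 4, 5, 6

Evaluate at each i in [0,6]:
  i=0: ✓ (witness j=0)
  i=1: ✓ (witness j=1)
  i=2: ✓ (witness j=2)
  i=3: ✗ (none in [3,4])
  i=4: ✓ (witness j=5)
  i=5: ✓ (witness j=5)
  i=6: ✓ (witness j=6)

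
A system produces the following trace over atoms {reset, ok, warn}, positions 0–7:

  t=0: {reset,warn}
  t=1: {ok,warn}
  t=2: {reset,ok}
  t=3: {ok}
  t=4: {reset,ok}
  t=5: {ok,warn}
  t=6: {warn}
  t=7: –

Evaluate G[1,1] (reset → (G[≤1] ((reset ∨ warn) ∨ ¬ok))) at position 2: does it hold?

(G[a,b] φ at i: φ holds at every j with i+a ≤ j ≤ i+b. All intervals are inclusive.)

Check (reset → (G[≤1] ((reset ∨ warn) ∨ ¬ok))) at every j in [3,3]:
  j=3: antecedent false → ✓
All positions satisfy it → formula holds.

Yes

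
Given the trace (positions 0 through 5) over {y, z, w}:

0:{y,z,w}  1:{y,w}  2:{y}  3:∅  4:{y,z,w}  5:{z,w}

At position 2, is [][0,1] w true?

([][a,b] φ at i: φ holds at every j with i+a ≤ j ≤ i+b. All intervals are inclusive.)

False

Check w at every j in [2,3]:
  j=2: false
  j=3: false
Fails at j=2 → formula fails.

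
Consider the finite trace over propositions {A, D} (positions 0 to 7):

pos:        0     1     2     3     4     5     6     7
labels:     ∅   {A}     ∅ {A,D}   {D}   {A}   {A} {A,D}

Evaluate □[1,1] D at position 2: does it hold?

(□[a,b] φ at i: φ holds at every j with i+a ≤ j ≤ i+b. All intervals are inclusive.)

Holds

Check D at every j in [3,3]:
  j=3: true
All positions satisfy it → formula holds.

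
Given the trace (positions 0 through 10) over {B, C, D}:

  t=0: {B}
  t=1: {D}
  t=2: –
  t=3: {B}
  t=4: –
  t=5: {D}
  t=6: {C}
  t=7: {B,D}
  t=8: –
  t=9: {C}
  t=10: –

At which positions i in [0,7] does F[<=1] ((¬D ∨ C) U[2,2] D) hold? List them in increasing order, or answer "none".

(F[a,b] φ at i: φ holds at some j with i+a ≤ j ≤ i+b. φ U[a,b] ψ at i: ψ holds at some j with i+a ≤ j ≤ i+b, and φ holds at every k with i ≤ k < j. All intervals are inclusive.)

2, 3

Evaluate at each i in [0,7]:
  i=0: ✗ (none in [0,1])
  i=1: ✗ (none in [1,2])
  i=2: ✓ (witness j=3)
  i=3: ✓ (witness j=3)
  i=4: ✗ (none in [4,5])
  i=5: ✗ (none in [5,6])
  i=6: ✗ (none in [6,7])
  i=7: ✗ (none in [7,8])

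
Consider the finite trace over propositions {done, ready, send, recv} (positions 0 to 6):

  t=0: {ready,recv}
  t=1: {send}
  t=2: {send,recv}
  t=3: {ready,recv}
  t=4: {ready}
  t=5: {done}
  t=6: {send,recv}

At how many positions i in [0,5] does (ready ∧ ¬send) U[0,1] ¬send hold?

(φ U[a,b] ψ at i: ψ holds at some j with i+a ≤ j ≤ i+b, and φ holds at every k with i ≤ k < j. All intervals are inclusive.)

4

Evaluate at each i in [0,5]:
  i=0: ✓ (rhs at j=0)
  i=1: ✗ (no rhs in [1,2])
  i=2: ✗ (lhs fails at k=2 before rhs at j=3)
  i=3: ✓ (rhs at j=3)
  i=4: ✓ (rhs at j=4)
  i=5: ✓ (rhs at j=5)
Positions where it holds: {0, 3, 4, 5} → 4.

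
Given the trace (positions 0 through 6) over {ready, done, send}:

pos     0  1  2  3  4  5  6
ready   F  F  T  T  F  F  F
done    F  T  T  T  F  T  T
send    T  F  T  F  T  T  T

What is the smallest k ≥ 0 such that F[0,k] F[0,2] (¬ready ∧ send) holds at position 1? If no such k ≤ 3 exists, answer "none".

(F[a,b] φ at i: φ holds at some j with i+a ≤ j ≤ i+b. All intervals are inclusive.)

1

Scan j = 1,2,… for F[0,2] (¬ready ∧ send):
  j=1: fails
  j=2: holds
First hit at j=2, so smallest k = 2-1 = 1.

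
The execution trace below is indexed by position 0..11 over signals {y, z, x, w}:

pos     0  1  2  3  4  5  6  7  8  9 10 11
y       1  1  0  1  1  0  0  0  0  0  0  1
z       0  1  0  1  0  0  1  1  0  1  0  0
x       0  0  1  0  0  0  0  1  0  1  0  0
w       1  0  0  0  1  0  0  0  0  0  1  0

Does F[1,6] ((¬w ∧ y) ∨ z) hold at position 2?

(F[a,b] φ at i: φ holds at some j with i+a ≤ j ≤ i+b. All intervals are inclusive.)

True

Check ((¬w ∧ y) ∨ z) at each j in [3,8]:
  j=3: true
  j=4: false
  j=5: false
  j=6: true
  j=7: true
  j=8: false
Found at j=3 → formula holds.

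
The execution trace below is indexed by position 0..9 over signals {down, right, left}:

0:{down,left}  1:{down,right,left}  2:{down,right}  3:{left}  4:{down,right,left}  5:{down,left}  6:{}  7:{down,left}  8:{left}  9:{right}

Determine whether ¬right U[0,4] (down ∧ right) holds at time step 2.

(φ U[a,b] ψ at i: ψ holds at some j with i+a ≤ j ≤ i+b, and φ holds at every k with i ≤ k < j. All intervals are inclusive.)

Need some j in [2,6] with (down ∧ right), and ¬right at every k in [2,j-1].
  j=2: (down ∧ right) holds; no prefix to check → satisfied.

True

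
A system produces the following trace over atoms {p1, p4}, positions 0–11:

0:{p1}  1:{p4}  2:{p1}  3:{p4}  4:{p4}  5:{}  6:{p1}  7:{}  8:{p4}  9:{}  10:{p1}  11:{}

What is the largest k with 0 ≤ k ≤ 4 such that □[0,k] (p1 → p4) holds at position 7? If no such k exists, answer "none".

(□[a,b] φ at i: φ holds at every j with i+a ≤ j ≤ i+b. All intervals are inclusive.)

(p1 → p4) must hold from j=7 onward; find where it first fails.
  j=7: holds
  j=8: holds
  j=9: holds
  j=10: fails
Holds on [7,9], so largest k = 2.

2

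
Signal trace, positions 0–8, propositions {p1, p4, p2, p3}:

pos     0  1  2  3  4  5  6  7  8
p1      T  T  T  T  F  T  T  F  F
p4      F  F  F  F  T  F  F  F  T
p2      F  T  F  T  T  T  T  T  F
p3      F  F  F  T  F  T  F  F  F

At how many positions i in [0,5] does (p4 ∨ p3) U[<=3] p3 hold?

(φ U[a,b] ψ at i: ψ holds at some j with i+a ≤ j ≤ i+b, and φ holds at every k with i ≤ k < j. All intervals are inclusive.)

3

Evaluate at each i in [0,5]:
  i=0: ✗ (lhs fails at k=0 before rhs at j=3)
  i=1: ✗ (lhs fails at k=1 before rhs at j=3)
  i=2: ✗ (lhs fails at k=2 before rhs at j=3)
  i=3: ✓ (rhs at j=3)
  i=4: ✓ (rhs at j=5; lhs holds on [4,4])
  i=5: ✓ (rhs at j=5)
Positions where it holds: {3, 4, 5} → 3.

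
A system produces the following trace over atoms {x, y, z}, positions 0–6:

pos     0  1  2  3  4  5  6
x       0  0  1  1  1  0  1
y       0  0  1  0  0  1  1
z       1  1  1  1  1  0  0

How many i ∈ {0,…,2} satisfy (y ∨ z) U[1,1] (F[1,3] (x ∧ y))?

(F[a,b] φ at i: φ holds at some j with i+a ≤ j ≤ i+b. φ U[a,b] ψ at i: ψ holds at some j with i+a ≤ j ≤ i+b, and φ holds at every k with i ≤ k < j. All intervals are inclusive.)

Evaluate at each i in [0,2]:
  i=0: ✓ (rhs at j=1; lhs holds on [0,0])
  i=1: ✗ (no rhs in [2,2])
  i=2: ✓ (rhs at j=3; lhs holds on [2,2])
Positions where it holds: {0, 2} → 2.

2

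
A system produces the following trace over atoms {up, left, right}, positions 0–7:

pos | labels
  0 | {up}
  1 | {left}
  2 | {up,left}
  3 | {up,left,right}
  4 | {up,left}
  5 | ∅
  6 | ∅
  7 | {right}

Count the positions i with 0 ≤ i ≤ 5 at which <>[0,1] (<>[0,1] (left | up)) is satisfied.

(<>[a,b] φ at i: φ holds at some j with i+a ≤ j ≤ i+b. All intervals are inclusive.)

Evaluate at each i in [0,5]:
  i=0: ✓ (witness j=0)
  i=1: ✓ (witness j=1)
  i=2: ✓ (witness j=2)
  i=3: ✓ (witness j=3)
  i=4: ✓ (witness j=4)
  i=5: ✗ (none in [5,6])
Positions where it holds: {0, 1, 2, 3, 4} → 5.

5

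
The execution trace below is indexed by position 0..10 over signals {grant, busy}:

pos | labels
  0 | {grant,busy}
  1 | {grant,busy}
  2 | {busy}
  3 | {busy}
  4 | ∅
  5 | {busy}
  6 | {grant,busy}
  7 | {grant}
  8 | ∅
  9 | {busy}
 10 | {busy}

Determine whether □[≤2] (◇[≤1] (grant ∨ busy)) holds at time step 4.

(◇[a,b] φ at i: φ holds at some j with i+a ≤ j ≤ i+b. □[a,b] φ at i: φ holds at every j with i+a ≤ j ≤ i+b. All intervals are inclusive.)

Yes

Check ◇[≤1] (grant ∨ busy) at every j in [4,6]:
  j=4: holds (witness at 5)
  j=5: holds (witness at 5)
  j=6: holds (witness at 6)
All positions satisfy it → formula holds.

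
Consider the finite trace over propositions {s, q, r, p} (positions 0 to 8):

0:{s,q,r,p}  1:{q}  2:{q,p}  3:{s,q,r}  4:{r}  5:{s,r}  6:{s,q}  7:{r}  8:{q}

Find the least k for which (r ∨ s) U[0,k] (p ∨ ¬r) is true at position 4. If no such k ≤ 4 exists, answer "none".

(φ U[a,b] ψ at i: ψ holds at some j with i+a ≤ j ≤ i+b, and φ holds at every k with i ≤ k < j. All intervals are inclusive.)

Need earliest j ≥ 4 with (p ∨ ¬r), and (r ∨ s) at every k in [4,j-1].
  j=4: rhs fails.
  j=5: rhs fails.
  j=6: rhs holds; lhs holds on [4,5]. k = 2.

2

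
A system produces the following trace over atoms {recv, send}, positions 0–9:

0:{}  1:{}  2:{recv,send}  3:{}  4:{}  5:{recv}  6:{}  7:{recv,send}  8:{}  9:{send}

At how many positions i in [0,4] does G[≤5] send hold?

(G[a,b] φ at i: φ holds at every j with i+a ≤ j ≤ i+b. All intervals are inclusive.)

0

Evaluate at each i in [0,4]:
  i=0: ✗ (fails at j=0)
  i=1: ✗ (fails at j=1)
  i=2: ✗ (fails at j=3)
  i=3: ✗ (fails at j=3)
  i=4: ✗ (fails at j=4)
Positions where it holds: {} → 0.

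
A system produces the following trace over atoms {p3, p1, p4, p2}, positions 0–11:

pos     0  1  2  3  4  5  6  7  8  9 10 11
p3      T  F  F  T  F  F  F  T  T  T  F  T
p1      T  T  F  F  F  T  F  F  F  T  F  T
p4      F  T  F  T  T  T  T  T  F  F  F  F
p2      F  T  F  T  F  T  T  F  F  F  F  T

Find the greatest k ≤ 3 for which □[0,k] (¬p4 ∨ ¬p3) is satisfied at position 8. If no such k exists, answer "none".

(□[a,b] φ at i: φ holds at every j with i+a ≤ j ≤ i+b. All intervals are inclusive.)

(¬p4 ∨ ¬p3) must hold from j=8 onward; find where it first fails.
  j=8: holds
  j=9: holds
  j=10: holds
  j=11: holds
Holds through j=11; largest k = 3.

3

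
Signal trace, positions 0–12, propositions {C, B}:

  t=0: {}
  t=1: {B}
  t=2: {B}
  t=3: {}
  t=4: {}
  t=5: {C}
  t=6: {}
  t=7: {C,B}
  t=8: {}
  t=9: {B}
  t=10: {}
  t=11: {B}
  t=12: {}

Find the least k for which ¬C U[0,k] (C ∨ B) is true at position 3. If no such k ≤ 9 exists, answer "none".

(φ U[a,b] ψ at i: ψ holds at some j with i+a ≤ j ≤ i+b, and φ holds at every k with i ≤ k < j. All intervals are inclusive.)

2

Need earliest j ≥ 3 with (C ∨ B), and ¬C at every k in [3,j-1].
  j=3: rhs fails.
  j=4: rhs fails.
  j=5: rhs holds; lhs holds on [3,4]. k = 2.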